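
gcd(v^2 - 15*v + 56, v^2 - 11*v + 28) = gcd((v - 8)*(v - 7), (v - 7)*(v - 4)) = v - 7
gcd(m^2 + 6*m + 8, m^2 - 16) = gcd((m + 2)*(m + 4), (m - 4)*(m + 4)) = m + 4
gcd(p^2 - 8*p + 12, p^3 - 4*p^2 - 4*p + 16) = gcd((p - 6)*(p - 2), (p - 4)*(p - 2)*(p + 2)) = p - 2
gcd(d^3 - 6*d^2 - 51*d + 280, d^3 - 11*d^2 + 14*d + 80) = d^2 - 13*d + 40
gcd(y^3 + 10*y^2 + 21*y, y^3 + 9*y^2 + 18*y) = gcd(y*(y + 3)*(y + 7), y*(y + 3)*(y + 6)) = y^2 + 3*y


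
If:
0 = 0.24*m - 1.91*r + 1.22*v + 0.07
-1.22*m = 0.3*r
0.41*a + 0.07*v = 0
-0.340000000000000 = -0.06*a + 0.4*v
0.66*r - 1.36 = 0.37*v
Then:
No Solution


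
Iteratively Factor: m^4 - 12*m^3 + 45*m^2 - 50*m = (m - 5)*(m^3 - 7*m^2 + 10*m) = (m - 5)^2*(m^2 - 2*m) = (m - 5)^2*(m - 2)*(m)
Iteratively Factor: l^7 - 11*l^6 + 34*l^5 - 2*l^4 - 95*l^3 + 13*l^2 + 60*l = (l)*(l^6 - 11*l^5 + 34*l^4 - 2*l^3 - 95*l^2 + 13*l + 60) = l*(l - 3)*(l^5 - 8*l^4 + 10*l^3 + 28*l^2 - 11*l - 20) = l*(l - 3)*(l + 1)*(l^4 - 9*l^3 + 19*l^2 + 9*l - 20) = l*(l - 3)*(l - 1)*(l + 1)*(l^3 - 8*l^2 + 11*l + 20) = l*(l - 4)*(l - 3)*(l - 1)*(l + 1)*(l^2 - 4*l - 5) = l*(l - 4)*(l - 3)*(l - 1)*(l + 1)^2*(l - 5)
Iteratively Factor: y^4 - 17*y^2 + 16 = (y - 1)*(y^3 + y^2 - 16*y - 16) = (y - 1)*(y + 1)*(y^2 - 16) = (y - 4)*(y - 1)*(y + 1)*(y + 4)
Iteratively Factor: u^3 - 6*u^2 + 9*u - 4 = (u - 1)*(u^2 - 5*u + 4) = (u - 1)^2*(u - 4)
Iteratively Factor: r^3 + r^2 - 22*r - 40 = (r + 4)*(r^2 - 3*r - 10) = (r - 5)*(r + 4)*(r + 2)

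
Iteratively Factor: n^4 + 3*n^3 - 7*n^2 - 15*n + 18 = (n - 1)*(n^3 + 4*n^2 - 3*n - 18) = (n - 2)*(n - 1)*(n^2 + 6*n + 9) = (n - 2)*(n - 1)*(n + 3)*(n + 3)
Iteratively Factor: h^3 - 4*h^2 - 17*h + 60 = (h - 5)*(h^2 + h - 12) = (h - 5)*(h + 4)*(h - 3)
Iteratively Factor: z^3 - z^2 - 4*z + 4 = (z - 2)*(z^2 + z - 2) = (z - 2)*(z - 1)*(z + 2)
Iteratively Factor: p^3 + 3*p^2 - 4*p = (p + 4)*(p^2 - p) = (p - 1)*(p + 4)*(p)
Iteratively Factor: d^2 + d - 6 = (d - 2)*(d + 3)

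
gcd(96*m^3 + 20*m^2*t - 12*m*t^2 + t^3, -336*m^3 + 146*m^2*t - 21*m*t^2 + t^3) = 48*m^2 - 14*m*t + t^2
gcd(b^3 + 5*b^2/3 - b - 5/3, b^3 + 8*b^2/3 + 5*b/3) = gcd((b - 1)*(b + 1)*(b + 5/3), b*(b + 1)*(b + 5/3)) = b^2 + 8*b/3 + 5/3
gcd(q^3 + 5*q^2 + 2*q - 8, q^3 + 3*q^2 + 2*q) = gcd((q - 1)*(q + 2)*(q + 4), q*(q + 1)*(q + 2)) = q + 2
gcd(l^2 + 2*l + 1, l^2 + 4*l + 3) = l + 1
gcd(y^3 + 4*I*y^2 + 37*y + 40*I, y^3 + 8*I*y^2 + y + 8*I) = y^2 + 9*I*y - 8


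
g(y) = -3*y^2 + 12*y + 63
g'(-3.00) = 30.00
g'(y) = 12 - 6*y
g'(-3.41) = 32.46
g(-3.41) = -12.80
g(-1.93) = 28.67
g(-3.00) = 0.00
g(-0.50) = 56.25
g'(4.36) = -14.16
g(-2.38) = 17.45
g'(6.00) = -24.00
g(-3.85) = -27.67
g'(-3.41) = 32.46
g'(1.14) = 5.16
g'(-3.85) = 35.10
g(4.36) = 58.29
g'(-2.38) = 26.28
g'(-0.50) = 15.00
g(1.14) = 72.78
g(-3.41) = -12.80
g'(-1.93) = 23.58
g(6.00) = 27.00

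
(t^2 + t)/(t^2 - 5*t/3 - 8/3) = 3*t/(3*t - 8)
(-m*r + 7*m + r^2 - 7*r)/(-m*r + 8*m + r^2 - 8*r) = (r - 7)/(r - 8)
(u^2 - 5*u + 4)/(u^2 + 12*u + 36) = (u^2 - 5*u + 4)/(u^2 + 12*u + 36)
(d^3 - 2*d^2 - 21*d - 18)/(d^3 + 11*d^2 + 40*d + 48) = (d^2 - 5*d - 6)/(d^2 + 8*d + 16)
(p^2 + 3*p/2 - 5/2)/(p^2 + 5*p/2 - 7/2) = (2*p + 5)/(2*p + 7)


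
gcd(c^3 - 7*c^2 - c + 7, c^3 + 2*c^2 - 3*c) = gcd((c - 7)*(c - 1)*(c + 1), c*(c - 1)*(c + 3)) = c - 1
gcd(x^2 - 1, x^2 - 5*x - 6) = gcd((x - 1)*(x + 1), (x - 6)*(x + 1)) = x + 1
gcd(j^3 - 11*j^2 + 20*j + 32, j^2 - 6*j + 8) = j - 4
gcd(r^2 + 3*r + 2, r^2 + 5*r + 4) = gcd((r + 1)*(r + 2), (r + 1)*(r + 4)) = r + 1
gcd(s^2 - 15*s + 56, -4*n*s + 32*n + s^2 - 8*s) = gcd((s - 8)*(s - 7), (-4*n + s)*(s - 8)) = s - 8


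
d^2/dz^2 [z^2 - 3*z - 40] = 2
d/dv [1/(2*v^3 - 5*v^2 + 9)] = 2*v*(5 - 3*v)/(2*v^3 - 5*v^2 + 9)^2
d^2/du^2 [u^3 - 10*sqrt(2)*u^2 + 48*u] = 6*u - 20*sqrt(2)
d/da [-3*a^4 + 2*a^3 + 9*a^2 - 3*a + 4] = -12*a^3 + 6*a^2 + 18*a - 3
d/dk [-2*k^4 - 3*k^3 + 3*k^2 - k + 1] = -8*k^3 - 9*k^2 + 6*k - 1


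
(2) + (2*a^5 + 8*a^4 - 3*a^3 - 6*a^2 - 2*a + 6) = 2*a^5 + 8*a^4 - 3*a^3 - 6*a^2 - 2*a + 8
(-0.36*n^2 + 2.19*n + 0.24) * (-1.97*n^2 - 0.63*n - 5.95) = 0.7092*n^4 - 4.0875*n^3 + 0.2895*n^2 - 13.1817*n - 1.428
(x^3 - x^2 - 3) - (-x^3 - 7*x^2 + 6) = 2*x^3 + 6*x^2 - 9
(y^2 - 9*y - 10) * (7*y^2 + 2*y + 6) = 7*y^4 - 61*y^3 - 82*y^2 - 74*y - 60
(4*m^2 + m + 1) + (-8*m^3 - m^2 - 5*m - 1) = -8*m^3 + 3*m^2 - 4*m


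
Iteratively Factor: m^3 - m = (m - 1)*(m^2 + m) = (m - 1)*(m + 1)*(m)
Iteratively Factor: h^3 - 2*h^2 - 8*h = (h - 4)*(h^2 + 2*h) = (h - 4)*(h + 2)*(h)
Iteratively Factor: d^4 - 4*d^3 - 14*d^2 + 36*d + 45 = (d - 5)*(d^3 + d^2 - 9*d - 9) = (d - 5)*(d + 3)*(d^2 - 2*d - 3) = (d - 5)*(d + 1)*(d + 3)*(d - 3)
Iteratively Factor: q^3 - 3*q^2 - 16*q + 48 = (q - 4)*(q^2 + q - 12) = (q - 4)*(q + 4)*(q - 3)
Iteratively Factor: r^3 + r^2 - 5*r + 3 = (r + 3)*(r^2 - 2*r + 1) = (r - 1)*(r + 3)*(r - 1)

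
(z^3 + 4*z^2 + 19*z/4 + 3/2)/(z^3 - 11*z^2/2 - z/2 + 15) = (z^2 + 5*z/2 + 1)/(z^2 - 7*z + 10)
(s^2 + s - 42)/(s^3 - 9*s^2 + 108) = (s + 7)/(s^2 - 3*s - 18)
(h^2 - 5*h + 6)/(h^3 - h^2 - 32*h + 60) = (h - 3)/(h^2 + h - 30)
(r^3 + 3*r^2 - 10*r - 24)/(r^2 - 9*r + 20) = (r^3 + 3*r^2 - 10*r - 24)/(r^2 - 9*r + 20)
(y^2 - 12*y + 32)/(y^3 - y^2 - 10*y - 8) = (y - 8)/(y^2 + 3*y + 2)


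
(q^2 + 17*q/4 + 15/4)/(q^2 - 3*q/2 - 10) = (4*q^2 + 17*q + 15)/(2*(2*q^2 - 3*q - 20))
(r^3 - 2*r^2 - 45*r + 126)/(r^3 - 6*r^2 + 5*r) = (r^3 - 2*r^2 - 45*r + 126)/(r*(r^2 - 6*r + 5))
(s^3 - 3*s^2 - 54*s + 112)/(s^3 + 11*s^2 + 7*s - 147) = (s^2 - 10*s + 16)/(s^2 + 4*s - 21)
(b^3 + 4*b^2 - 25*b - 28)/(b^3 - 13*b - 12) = (b + 7)/(b + 3)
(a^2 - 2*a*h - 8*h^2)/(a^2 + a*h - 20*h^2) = (a + 2*h)/(a + 5*h)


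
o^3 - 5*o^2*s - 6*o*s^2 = o*(o - 6*s)*(o + s)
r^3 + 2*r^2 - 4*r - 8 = (r - 2)*(r + 2)^2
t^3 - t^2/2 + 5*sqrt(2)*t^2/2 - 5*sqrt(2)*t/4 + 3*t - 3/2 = (t - 1/2)*(t + sqrt(2))*(t + 3*sqrt(2)/2)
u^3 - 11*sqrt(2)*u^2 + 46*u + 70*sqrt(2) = (u - 7*sqrt(2))*(u - 5*sqrt(2))*(u + sqrt(2))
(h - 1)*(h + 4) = h^2 + 3*h - 4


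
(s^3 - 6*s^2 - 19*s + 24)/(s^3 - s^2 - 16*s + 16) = (s^2 - 5*s - 24)/(s^2 - 16)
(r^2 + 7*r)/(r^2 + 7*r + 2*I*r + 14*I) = r/(r + 2*I)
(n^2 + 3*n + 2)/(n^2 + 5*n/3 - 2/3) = 3*(n + 1)/(3*n - 1)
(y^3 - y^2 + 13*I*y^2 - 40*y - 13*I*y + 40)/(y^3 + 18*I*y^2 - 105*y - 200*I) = (y - 1)/(y + 5*I)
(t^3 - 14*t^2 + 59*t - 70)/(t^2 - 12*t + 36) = (t^3 - 14*t^2 + 59*t - 70)/(t^2 - 12*t + 36)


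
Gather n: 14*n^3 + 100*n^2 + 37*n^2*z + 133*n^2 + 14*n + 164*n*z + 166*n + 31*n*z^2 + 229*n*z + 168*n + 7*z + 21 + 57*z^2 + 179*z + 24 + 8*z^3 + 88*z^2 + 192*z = 14*n^3 + n^2*(37*z + 233) + n*(31*z^2 + 393*z + 348) + 8*z^3 + 145*z^2 + 378*z + 45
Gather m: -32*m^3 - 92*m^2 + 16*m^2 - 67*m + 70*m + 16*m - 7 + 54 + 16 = -32*m^3 - 76*m^2 + 19*m + 63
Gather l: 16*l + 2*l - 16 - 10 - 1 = 18*l - 27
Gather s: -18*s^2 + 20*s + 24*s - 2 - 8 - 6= -18*s^2 + 44*s - 16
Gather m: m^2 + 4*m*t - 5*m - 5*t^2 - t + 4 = m^2 + m*(4*t - 5) - 5*t^2 - t + 4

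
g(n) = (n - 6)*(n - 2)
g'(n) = 2*n - 8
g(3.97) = -4.00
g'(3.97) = -0.06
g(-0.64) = 17.53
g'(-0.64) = -9.28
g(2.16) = -0.61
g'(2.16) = -3.68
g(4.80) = -3.36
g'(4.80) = 1.60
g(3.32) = -3.54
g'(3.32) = -1.36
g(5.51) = -1.72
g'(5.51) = 3.02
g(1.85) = 0.62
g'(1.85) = -4.30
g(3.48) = -3.73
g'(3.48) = -1.04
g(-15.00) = 357.00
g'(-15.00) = -38.00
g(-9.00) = 165.00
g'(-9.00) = -26.00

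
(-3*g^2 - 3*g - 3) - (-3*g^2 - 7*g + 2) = 4*g - 5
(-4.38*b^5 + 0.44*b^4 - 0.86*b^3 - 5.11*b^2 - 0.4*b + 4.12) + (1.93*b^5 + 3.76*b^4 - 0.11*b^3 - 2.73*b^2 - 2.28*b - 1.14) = -2.45*b^5 + 4.2*b^4 - 0.97*b^3 - 7.84*b^2 - 2.68*b + 2.98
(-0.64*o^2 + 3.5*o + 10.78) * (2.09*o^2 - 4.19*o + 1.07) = -1.3376*o^4 + 9.9966*o^3 + 7.1804*o^2 - 41.4232*o + 11.5346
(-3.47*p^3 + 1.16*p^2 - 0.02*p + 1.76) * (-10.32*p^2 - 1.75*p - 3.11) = 35.8104*p^5 - 5.8987*p^4 + 8.9681*p^3 - 21.7358*p^2 - 3.0178*p - 5.4736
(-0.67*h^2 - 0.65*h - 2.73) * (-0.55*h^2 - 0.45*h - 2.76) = 0.3685*h^4 + 0.659*h^3 + 3.6432*h^2 + 3.0225*h + 7.5348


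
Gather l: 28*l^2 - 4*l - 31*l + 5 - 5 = 28*l^2 - 35*l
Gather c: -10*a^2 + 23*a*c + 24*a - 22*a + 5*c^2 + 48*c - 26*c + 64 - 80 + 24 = -10*a^2 + 2*a + 5*c^2 + c*(23*a + 22) + 8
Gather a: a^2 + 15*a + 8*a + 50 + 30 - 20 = a^2 + 23*a + 60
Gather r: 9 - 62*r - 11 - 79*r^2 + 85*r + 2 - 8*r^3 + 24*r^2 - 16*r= -8*r^3 - 55*r^2 + 7*r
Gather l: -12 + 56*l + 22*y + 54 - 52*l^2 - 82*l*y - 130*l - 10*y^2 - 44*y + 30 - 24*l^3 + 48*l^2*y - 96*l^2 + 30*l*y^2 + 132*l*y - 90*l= -24*l^3 + l^2*(48*y - 148) + l*(30*y^2 + 50*y - 164) - 10*y^2 - 22*y + 72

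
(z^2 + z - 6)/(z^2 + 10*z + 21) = (z - 2)/(z + 7)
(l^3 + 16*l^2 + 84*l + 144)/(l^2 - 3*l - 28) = (l^2 + 12*l + 36)/(l - 7)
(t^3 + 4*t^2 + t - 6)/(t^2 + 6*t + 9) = (t^2 + t - 2)/(t + 3)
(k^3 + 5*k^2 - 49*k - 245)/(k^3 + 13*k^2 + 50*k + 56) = (k^2 - 2*k - 35)/(k^2 + 6*k + 8)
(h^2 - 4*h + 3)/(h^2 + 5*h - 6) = (h - 3)/(h + 6)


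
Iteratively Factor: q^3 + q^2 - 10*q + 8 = (q - 1)*(q^2 + 2*q - 8) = (q - 2)*(q - 1)*(q + 4)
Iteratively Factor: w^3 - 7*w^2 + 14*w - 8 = (w - 2)*(w^2 - 5*w + 4) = (w - 2)*(w - 1)*(w - 4)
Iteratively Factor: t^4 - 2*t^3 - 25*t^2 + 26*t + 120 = (t - 3)*(t^3 + t^2 - 22*t - 40) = (t - 3)*(t + 2)*(t^2 - t - 20) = (t - 5)*(t - 3)*(t + 2)*(t + 4)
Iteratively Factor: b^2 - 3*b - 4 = (b + 1)*(b - 4)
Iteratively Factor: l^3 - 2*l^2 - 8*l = (l - 4)*(l^2 + 2*l) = l*(l - 4)*(l + 2)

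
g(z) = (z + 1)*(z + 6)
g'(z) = 2*z + 7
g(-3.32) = -6.22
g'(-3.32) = 0.36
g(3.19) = 38.51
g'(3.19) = 13.38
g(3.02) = 36.26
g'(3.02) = 13.04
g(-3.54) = -6.25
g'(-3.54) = -0.08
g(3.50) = 42.75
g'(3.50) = 14.00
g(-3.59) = -6.24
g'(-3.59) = -0.18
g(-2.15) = -4.43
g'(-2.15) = 2.70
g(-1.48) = -2.17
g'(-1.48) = 4.04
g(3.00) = 36.00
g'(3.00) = 13.00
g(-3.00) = -6.00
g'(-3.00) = 1.00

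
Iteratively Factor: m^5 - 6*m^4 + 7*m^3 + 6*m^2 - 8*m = (m + 1)*(m^4 - 7*m^3 + 14*m^2 - 8*m) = m*(m + 1)*(m^3 - 7*m^2 + 14*m - 8) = m*(m - 2)*(m + 1)*(m^2 - 5*m + 4) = m*(m - 2)*(m - 1)*(m + 1)*(m - 4)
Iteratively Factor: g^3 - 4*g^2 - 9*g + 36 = (g - 4)*(g^2 - 9) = (g - 4)*(g + 3)*(g - 3)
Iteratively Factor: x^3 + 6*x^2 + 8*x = (x + 2)*(x^2 + 4*x) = x*(x + 2)*(x + 4)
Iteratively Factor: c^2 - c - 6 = (c + 2)*(c - 3)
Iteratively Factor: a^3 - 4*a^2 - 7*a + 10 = (a - 1)*(a^2 - 3*a - 10) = (a - 5)*(a - 1)*(a + 2)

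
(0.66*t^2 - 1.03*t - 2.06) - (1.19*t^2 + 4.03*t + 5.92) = -0.53*t^2 - 5.06*t - 7.98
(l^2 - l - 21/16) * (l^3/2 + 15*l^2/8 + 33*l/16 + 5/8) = l^5/2 + 11*l^4/8 - 15*l^3/32 - 499*l^2/128 - 853*l/256 - 105/128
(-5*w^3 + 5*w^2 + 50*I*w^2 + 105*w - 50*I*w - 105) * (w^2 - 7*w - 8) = -5*w^5 + 40*w^4 + 50*I*w^4 + 110*w^3 - 400*I*w^3 - 880*w^2 - 50*I*w^2 - 105*w + 400*I*w + 840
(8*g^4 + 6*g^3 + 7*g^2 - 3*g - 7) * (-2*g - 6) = -16*g^5 - 60*g^4 - 50*g^3 - 36*g^2 + 32*g + 42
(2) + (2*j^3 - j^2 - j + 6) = 2*j^3 - j^2 - j + 8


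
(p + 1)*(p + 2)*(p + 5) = p^3 + 8*p^2 + 17*p + 10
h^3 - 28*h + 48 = (h - 4)*(h - 2)*(h + 6)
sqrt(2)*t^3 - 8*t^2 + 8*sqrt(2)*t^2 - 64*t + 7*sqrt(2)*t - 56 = (t + 7)*(t - 4*sqrt(2))*(sqrt(2)*t + sqrt(2))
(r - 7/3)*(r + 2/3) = r^2 - 5*r/3 - 14/9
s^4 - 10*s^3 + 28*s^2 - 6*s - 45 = (s - 5)*(s - 3)^2*(s + 1)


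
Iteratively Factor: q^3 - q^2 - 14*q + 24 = (q + 4)*(q^2 - 5*q + 6) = (q - 3)*(q + 4)*(q - 2)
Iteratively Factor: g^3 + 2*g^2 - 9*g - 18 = (g + 3)*(g^2 - g - 6) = (g - 3)*(g + 3)*(g + 2)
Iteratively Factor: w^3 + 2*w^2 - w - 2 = (w + 1)*(w^2 + w - 2) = (w + 1)*(w + 2)*(w - 1)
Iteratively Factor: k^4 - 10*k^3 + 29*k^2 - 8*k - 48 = (k - 4)*(k^3 - 6*k^2 + 5*k + 12) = (k - 4)*(k + 1)*(k^2 - 7*k + 12) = (k - 4)^2*(k + 1)*(k - 3)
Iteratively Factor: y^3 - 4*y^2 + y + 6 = (y - 3)*(y^2 - y - 2) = (y - 3)*(y + 1)*(y - 2)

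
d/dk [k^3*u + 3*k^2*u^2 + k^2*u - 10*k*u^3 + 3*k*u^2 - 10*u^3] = u*(3*k^2 + 6*k*u + 2*k - 10*u^2 + 3*u)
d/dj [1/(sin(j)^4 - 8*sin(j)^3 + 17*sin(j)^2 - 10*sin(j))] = 2*(-2*sin(j)^3 + 12*sin(j)^2 - 17*sin(j) + 5)*cos(j)/((sin(j)^3 - 8*sin(j)^2 + 17*sin(j) - 10)^2*sin(j)^2)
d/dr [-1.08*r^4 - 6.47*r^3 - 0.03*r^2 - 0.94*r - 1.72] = -4.32*r^3 - 19.41*r^2 - 0.06*r - 0.94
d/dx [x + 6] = 1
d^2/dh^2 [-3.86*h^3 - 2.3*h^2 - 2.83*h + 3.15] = -23.16*h - 4.6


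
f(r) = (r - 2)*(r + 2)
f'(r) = 2*r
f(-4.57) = 16.88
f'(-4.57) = -9.14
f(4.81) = 19.14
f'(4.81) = 9.62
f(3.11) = 5.67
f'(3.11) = 6.22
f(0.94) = -3.12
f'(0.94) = 1.88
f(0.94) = -3.12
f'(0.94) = 1.88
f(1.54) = -1.63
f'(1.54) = 3.08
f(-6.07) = 32.84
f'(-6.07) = -12.14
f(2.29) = 1.24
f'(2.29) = 4.58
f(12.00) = 140.00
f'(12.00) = 24.00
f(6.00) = 32.00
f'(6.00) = 12.00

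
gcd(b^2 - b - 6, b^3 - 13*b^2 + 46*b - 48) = b - 3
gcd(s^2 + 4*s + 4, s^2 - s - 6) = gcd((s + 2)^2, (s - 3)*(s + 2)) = s + 2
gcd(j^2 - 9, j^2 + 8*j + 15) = j + 3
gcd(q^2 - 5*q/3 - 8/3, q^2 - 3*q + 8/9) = q - 8/3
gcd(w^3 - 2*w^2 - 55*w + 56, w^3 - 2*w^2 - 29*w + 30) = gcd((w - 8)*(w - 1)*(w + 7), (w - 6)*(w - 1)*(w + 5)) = w - 1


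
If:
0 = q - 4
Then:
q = 4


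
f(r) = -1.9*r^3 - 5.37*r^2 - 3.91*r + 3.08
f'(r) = -5.7*r^2 - 10.74*r - 3.91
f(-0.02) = 3.16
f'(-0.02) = -3.70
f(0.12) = 2.53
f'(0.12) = -5.28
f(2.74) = -87.03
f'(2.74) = -76.13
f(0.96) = -7.30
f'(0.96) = -19.47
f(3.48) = -155.63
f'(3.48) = -110.31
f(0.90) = -6.17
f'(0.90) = -18.19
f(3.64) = -173.94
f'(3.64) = -118.53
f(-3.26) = 24.58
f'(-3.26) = -29.47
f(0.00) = 3.08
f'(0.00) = -3.91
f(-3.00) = 17.78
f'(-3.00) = -22.99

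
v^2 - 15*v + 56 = (v - 8)*(v - 7)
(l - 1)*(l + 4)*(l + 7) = l^3 + 10*l^2 + 17*l - 28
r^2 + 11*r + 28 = (r + 4)*(r + 7)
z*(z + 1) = z^2 + z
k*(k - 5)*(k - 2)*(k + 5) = k^4 - 2*k^3 - 25*k^2 + 50*k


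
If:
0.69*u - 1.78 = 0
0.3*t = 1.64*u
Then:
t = 14.10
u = 2.58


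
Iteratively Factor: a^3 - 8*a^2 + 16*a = (a - 4)*(a^2 - 4*a) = a*(a - 4)*(a - 4)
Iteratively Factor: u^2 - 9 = (u + 3)*(u - 3)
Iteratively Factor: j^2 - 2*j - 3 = (j + 1)*(j - 3)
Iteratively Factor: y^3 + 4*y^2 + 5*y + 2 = (y + 1)*(y^2 + 3*y + 2) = (y + 1)*(y + 2)*(y + 1)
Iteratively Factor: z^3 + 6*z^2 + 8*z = (z)*(z^2 + 6*z + 8) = z*(z + 2)*(z + 4)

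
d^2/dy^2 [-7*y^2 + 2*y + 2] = -14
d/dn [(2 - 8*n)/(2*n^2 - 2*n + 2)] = (-4*n^2 + 4*n + (2*n - 1)*(4*n - 1) - 4)/(n^2 - n + 1)^2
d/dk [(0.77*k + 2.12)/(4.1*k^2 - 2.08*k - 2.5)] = (-3.157*k^2 - 17.384*k + 2.4846)/(16.81*k^4 - 17.056*k^3 - 16.1736*k^2 + 10.4*k + 6.25)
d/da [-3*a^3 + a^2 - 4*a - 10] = -9*a^2 + 2*a - 4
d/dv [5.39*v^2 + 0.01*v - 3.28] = 10.78*v + 0.01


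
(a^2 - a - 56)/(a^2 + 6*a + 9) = (a^2 - a - 56)/(a^2 + 6*a + 9)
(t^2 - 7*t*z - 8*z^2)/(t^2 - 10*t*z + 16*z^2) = (-t - z)/(-t + 2*z)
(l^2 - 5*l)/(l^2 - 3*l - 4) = l*(5 - l)/(-l^2 + 3*l + 4)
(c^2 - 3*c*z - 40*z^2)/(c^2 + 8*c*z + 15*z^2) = (c - 8*z)/(c + 3*z)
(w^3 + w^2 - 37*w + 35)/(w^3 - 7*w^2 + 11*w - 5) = (w + 7)/(w - 1)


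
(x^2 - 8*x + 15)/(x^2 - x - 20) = (x - 3)/(x + 4)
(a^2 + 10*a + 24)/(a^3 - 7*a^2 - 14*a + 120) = (a + 6)/(a^2 - 11*a + 30)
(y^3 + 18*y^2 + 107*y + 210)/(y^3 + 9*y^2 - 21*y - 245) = (y^2 + 11*y + 30)/(y^2 + 2*y - 35)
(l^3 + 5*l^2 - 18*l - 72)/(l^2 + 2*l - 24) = l + 3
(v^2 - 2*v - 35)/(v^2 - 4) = (v^2 - 2*v - 35)/(v^2 - 4)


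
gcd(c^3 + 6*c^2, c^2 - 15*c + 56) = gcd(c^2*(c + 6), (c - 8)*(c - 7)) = 1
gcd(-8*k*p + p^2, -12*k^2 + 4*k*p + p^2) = 1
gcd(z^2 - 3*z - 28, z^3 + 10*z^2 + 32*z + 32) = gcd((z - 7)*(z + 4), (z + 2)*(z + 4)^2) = z + 4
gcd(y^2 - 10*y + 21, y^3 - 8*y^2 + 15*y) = y - 3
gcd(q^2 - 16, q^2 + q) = 1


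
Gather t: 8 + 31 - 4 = 35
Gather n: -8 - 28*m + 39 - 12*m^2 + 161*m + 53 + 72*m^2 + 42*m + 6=60*m^2 + 175*m + 90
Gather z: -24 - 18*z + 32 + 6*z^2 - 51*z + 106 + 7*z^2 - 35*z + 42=13*z^2 - 104*z + 156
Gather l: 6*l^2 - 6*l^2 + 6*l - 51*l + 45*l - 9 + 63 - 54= 0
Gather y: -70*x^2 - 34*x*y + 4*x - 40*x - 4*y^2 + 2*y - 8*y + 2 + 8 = -70*x^2 - 36*x - 4*y^2 + y*(-34*x - 6) + 10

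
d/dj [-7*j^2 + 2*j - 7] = 2 - 14*j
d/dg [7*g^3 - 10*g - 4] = 21*g^2 - 10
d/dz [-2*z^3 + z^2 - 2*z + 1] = -6*z^2 + 2*z - 2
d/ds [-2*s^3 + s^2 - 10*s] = -6*s^2 + 2*s - 10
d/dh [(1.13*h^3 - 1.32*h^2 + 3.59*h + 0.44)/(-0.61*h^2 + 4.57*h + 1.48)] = (-0.6893*h^4 + 10.3282*h^3 + 1.1747*h^2 - 3.3704*h + 3.3024)/(0.3721*h^4 - 5.5754*h^3 + 19.0793*h^2 + 13.5272*h + 2.1904)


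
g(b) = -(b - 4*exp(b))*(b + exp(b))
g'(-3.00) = 5.72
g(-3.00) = -9.44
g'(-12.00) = 24.00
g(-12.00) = -144.00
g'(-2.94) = 5.59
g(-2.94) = -9.10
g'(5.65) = 652233.42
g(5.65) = 328073.37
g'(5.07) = 205580.16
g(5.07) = 103741.20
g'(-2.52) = 4.72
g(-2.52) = -6.93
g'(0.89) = 59.47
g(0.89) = 29.43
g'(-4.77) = 9.44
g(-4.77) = -22.87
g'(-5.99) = 11.94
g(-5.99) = -35.93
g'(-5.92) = 11.80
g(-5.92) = -35.09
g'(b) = -(1 - 4*exp(b))*(b + exp(b)) - (b - 4*exp(b))*(exp(b) + 1) = 3*b*exp(b) - 2*b + 8*exp(2*b) + 3*exp(b)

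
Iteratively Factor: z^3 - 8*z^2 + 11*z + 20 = (z + 1)*(z^2 - 9*z + 20) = (z - 4)*(z + 1)*(z - 5)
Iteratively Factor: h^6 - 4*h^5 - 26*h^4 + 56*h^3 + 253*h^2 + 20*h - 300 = (h - 5)*(h^5 + h^4 - 21*h^3 - 49*h^2 + 8*h + 60) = (h - 5)^2*(h^4 + 6*h^3 + 9*h^2 - 4*h - 12) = (h - 5)^2*(h + 2)*(h^3 + 4*h^2 + h - 6) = (h - 5)^2*(h + 2)*(h + 3)*(h^2 + h - 2) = (h - 5)^2*(h - 1)*(h + 2)*(h + 3)*(h + 2)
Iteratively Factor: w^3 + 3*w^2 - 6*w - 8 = (w + 4)*(w^2 - w - 2) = (w - 2)*(w + 4)*(w + 1)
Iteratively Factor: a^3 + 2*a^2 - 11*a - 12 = (a + 4)*(a^2 - 2*a - 3) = (a + 1)*(a + 4)*(a - 3)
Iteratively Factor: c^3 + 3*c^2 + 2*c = (c + 2)*(c^2 + c) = c*(c + 2)*(c + 1)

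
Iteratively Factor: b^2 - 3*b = (b)*(b - 3)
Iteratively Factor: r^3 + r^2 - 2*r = (r + 2)*(r^2 - r) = r*(r + 2)*(r - 1)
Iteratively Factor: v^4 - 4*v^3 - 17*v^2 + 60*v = (v - 3)*(v^3 - v^2 - 20*v) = v*(v - 3)*(v^2 - v - 20) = v*(v - 5)*(v - 3)*(v + 4)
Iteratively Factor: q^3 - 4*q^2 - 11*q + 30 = (q - 2)*(q^2 - 2*q - 15) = (q - 2)*(q + 3)*(q - 5)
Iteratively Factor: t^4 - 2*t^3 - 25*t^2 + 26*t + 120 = (t - 3)*(t^3 + t^2 - 22*t - 40) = (t - 5)*(t - 3)*(t^2 + 6*t + 8) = (t - 5)*(t - 3)*(t + 2)*(t + 4)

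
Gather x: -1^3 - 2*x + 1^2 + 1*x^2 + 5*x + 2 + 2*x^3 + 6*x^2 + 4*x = 2*x^3 + 7*x^2 + 7*x + 2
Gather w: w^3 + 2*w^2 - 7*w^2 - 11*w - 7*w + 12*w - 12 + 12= w^3 - 5*w^2 - 6*w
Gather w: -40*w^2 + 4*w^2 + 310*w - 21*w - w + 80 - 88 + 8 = -36*w^2 + 288*w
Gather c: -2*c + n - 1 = -2*c + n - 1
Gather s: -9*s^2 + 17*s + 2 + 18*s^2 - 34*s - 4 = 9*s^2 - 17*s - 2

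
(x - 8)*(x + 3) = x^2 - 5*x - 24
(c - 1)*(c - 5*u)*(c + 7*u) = c^3 + 2*c^2*u - c^2 - 35*c*u^2 - 2*c*u + 35*u^2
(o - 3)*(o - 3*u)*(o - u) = o^3 - 4*o^2*u - 3*o^2 + 3*o*u^2 + 12*o*u - 9*u^2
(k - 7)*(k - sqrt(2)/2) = k^2 - 7*k - sqrt(2)*k/2 + 7*sqrt(2)/2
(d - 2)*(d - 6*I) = d^2 - 2*d - 6*I*d + 12*I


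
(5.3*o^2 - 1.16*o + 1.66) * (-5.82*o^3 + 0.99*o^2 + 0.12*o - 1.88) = -30.846*o^5 + 11.9982*o^4 - 10.1736*o^3 - 8.4598*o^2 + 2.38*o - 3.1208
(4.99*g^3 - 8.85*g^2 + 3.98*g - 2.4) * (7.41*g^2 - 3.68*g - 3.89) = 36.9759*g^5 - 83.9417*g^4 + 42.6487*g^3 + 1.9961*g^2 - 6.6502*g + 9.336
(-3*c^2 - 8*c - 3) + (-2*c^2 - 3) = -5*c^2 - 8*c - 6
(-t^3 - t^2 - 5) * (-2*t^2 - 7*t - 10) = 2*t^5 + 9*t^4 + 17*t^3 + 20*t^2 + 35*t + 50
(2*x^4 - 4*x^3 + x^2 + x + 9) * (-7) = -14*x^4 + 28*x^3 - 7*x^2 - 7*x - 63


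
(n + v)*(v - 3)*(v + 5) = n*v^2 + 2*n*v - 15*n + v^3 + 2*v^2 - 15*v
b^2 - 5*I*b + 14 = (b - 7*I)*(b + 2*I)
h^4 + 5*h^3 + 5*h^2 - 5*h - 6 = (h - 1)*(h + 1)*(h + 2)*(h + 3)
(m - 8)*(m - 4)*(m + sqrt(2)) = m^3 - 12*m^2 + sqrt(2)*m^2 - 12*sqrt(2)*m + 32*m + 32*sqrt(2)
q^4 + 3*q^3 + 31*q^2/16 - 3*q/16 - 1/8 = (q - 1/4)*(q + 1/4)*(q + 1)*(q + 2)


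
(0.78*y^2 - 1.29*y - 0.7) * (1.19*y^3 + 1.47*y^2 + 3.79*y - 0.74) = 0.9282*y^5 - 0.3885*y^4 + 0.2269*y^3 - 6.4953*y^2 - 1.6984*y + 0.518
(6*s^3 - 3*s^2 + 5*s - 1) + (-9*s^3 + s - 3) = -3*s^3 - 3*s^2 + 6*s - 4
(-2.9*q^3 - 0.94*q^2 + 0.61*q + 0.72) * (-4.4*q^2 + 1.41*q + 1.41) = 12.76*q^5 + 0.0470000000000006*q^4 - 8.0984*q^3 - 3.6333*q^2 + 1.8753*q + 1.0152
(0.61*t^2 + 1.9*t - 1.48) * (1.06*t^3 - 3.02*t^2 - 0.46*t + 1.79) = 0.6466*t^5 + 0.1718*t^4 - 7.5874*t^3 + 4.6875*t^2 + 4.0818*t - 2.6492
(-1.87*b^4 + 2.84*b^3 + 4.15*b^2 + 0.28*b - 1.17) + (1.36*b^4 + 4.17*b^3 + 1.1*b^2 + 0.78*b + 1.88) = -0.51*b^4 + 7.01*b^3 + 5.25*b^2 + 1.06*b + 0.71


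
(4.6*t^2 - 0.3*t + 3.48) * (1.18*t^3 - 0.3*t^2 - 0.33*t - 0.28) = 5.428*t^5 - 1.734*t^4 + 2.6784*t^3 - 2.233*t^2 - 1.0644*t - 0.9744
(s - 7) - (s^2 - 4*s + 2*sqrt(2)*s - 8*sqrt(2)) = -s^2 - 2*sqrt(2)*s + 5*s - 7 + 8*sqrt(2)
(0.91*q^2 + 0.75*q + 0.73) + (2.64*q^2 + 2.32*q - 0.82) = 3.55*q^2 + 3.07*q - 0.09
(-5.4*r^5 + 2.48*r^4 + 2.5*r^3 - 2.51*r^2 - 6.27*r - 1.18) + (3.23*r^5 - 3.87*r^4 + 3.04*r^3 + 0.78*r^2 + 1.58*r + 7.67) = -2.17*r^5 - 1.39*r^4 + 5.54*r^3 - 1.73*r^2 - 4.69*r + 6.49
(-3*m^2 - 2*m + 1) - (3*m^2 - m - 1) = -6*m^2 - m + 2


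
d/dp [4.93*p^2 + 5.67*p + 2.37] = 9.86*p + 5.67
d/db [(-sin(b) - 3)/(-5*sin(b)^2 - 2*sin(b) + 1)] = (-30*sin(b) + 5*cos(b)^2 - 12)*cos(b)/(5*sin(b)^2 + 2*sin(b) - 1)^2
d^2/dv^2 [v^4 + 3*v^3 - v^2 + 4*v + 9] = 12*v^2 + 18*v - 2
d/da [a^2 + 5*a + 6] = 2*a + 5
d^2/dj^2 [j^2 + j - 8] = 2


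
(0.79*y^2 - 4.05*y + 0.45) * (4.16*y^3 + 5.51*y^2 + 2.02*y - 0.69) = 3.2864*y^5 - 12.4951*y^4 - 18.8477*y^3 - 6.2466*y^2 + 3.7035*y - 0.3105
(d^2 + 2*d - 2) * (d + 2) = d^3 + 4*d^2 + 2*d - 4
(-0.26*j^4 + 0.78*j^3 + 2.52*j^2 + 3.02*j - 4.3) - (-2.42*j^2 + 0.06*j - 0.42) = -0.26*j^4 + 0.78*j^3 + 4.94*j^2 + 2.96*j - 3.88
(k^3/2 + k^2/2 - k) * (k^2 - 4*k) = k^5/2 - 3*k^4/2 - 3*k^3 + 4*k^2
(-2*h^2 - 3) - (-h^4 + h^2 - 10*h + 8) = h^4 - 3*h^2 + 10*h - 11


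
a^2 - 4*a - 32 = (a - 8)*(a + 4)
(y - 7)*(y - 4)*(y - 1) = y^3 - 12*y^2 + 39*y - 28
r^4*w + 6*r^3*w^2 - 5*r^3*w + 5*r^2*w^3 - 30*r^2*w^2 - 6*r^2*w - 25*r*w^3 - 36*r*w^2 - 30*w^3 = (r - 6)*(r + w)*(r + 5*w)*(r*w + w)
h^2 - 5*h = h*(h - 5)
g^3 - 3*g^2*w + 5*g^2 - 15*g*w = g*(g + 5)*(g - 3*w)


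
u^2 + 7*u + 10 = (u + 2)*(u + 5)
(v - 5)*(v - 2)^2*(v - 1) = v^4 - 10*v^3 + 33*v^2 - 44*v + 20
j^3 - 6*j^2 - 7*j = j*(j - 7)*(j + 1)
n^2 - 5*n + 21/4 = (n - 7/2)*(n - 3/2)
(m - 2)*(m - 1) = m^2 - 3*m + 2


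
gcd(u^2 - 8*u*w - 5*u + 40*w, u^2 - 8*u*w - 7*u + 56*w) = u - 8*w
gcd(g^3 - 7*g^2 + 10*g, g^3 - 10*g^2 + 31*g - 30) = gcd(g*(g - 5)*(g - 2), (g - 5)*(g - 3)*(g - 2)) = g^2 - 7*g + 10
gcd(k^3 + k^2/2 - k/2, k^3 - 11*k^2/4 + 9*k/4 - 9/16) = k - 1/2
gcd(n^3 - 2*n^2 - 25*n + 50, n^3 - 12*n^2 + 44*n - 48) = n - 2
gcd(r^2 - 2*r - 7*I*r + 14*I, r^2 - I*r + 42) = r - 7*I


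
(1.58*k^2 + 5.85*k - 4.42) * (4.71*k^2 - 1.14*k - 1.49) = 7.4418*k^4 + 25.7523*k^3 - 29.8414*k^2 - 3.6777*k + 6.5858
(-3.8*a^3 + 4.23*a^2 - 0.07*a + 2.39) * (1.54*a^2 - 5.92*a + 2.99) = -5.852*a^5 + 29.0102*a^4 - 36.5114*a^3 + 16.7427*a^2 - 14.3581*a + 7.1461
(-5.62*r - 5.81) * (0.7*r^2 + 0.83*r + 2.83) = -3.934*r^3 - 8.7316*r^2 - 20.7269*r - 16.4423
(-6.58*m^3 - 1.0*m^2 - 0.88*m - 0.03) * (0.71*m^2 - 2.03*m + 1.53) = -4.6718*m^5 + 12.6474*m^4 - 8.6622*m^3 + 0.2351*m^2 - 1.2855*m - 0.0459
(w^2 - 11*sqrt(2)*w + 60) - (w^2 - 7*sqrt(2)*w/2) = -15*sqrt(2)*w/2 + 60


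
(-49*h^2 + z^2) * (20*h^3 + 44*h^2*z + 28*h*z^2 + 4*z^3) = -980*h^5 - 2156*h^4*z - 1352*h^3*z^2 - 152*h^2*z^3 + 28*h*z^4 + 4*z^5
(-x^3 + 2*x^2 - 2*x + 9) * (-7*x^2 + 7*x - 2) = 7*x^5 - 21*x^4 + 30*x^3 - 81*x^2 + 67*x - 18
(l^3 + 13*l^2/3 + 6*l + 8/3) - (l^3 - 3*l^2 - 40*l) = 22*l^2/3 + 46*l + 8/3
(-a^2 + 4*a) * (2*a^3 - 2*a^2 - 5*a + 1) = -2*a^5 + 10*a^4 - 3*a^3 - 21*a^2 + 4*a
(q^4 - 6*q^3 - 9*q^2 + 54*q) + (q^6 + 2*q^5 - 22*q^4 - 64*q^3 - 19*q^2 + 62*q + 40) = q^6 + 2*q^5 - 21*q^4 - 70*q^3 - 28*q^2 + 116*q + 40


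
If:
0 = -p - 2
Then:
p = -2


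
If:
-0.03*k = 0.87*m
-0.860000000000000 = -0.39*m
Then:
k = -63.95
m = 2.21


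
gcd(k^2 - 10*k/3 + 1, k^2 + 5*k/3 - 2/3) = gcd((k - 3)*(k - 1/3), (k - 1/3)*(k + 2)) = k - 1/3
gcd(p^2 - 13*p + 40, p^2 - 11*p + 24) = p - 8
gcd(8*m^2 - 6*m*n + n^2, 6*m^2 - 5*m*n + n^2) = 2*m - n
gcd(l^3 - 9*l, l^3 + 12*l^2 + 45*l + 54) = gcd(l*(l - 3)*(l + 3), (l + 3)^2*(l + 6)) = l + 3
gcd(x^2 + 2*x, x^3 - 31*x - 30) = 1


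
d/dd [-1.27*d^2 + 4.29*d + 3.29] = 4.29 - 2.54*d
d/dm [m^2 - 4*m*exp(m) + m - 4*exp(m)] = -4*m*exp(m) + 2*m - 8*exp(m) + 1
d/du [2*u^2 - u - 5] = 4*u - 1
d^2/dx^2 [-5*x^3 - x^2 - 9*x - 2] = -30*x - 2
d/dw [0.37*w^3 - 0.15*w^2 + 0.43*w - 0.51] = 1.11*w^2 - 0.3*w + 0.43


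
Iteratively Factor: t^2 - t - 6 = (t + 2)*(t - 3)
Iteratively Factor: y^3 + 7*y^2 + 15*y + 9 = (y + 1)*(y^2 + 6*y + 9) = (y + 1)*(y + 3)*(y + 3)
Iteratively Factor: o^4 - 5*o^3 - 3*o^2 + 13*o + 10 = (o - 2)*(o^3 - 3*o^2 - 9*o - 5) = (o - 2)*(o + 1)*(o^2 - 4*o - 5) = (o - 5)*(o - 2)*(o + 1)*(o + 1)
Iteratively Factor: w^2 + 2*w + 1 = (w + 1)*(w + 1)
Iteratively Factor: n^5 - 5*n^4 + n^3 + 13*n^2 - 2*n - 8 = (n - 2)*(n^4 - 3*n^3 - 5*n^2 + 3*n + 4) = (n - 2)*(n - 1)*(n^3 - 2*n^2 - 7*n - 4) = (n - 4)*(n - 2)*(n - 1)*(n^2 + 2*n + 1) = (n - 4)*(n - 2)*(n - 1)*(n + 1)*(n + 1)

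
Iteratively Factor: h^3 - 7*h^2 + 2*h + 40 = (h - 4)*(h^2 - 3*h - 10) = (h - 4)*(h + 2)*(h - 5)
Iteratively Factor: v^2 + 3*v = (v + 3)*(v)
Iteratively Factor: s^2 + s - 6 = (s - 2)*(s + 3)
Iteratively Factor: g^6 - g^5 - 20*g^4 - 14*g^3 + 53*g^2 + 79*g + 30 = (g + 1)*(g^5 - 2*g^4 - 18*g^3 + 4*g^2 + 49*g + 30) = (g + 1)^2*(g^4 - 3*g^3 - 15*g^2 + 19*g + 30) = (g + 1)^2*(g + 3)*(g^3 - 6*g^2 + 3*g + 10) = (g + 1)^3*(g + 3)*(g^2 - 7*g + 10) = (g - 2)*(g + 1)^3*(g + 3)*(g - 5)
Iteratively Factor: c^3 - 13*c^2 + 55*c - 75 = (c - 5)*(c^2 - 8*c + 15) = (c - 5)*(c - 3)*(c - 5)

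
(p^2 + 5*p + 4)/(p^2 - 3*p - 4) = (p + 4)/(p - 4)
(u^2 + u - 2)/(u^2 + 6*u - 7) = (u + 2)/(u + 7)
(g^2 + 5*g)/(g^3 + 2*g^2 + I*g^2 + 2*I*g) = (g + 5)/(g^2 + g*(2 + I) + 2*I)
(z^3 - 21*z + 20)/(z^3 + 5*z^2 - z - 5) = (z - 4)/(z + 1)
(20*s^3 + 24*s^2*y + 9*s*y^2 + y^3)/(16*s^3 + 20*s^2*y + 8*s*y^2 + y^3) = (5*s + y)/(4*s + y)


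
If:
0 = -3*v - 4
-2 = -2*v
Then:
No Solution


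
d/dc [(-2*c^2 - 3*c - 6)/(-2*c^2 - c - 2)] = 4*c*(-c - 4)/(4*c^4 + 4*c^3 + 9*c^2 + 4*c + 4)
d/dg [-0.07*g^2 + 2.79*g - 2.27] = 2.79 - 0.14*g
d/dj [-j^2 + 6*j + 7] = 6 - 2*j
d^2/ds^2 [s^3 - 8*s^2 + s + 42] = 6*s - 16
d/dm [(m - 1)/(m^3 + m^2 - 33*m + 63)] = 2*(-m^2 - 2*m - 5)/(m^5 + 5*m^4 - 50*m^3 - 90*m^2 + 945*m - 1323)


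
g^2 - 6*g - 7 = (g - 7)*(g + 1)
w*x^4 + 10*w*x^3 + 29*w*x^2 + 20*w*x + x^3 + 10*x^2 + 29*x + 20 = (x + 1)*(x + 4)*(x + 5)*(w*x + 1)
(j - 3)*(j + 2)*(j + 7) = j^3 + 6*j^2 - 13*j - 42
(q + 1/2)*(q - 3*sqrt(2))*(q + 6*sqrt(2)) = q^3 + q^2/2 + 3*sqrt(2)*q^2 - 36*q + 3*sqrt(2)*q/2 - 18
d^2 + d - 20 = (d - 4)*(d + 5)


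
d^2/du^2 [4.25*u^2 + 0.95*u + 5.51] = 8.50000000000000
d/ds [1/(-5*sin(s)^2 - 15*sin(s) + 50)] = (2*sin(s) + 3)*cos(s)/(5*(sin(s)^2 + 3*sin(s) - 10)^2)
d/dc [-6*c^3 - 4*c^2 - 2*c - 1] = -18*c^2 - 8*c - 2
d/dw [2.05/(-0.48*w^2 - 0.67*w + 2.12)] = (1.968*w + 1.3735)/(0.48*w^2 + 0.67*w - 2.12)^2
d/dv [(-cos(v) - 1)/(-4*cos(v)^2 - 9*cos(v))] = (4*sin(v) + 9*sin(v)/cos(v)^2 + 8*tan(v))/(4*cos(v) + 9)^2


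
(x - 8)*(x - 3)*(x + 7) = x^3 - 4*x^2 - 53*x + 168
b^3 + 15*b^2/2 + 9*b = b*(b + 3/2)*(b + 6)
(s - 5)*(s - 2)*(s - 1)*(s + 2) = s^4 - 6*s^3 + s^2 + 24*s - 20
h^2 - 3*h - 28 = (h - 7)*(h + 4)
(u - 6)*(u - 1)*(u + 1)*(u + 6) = u^4 - 37*u^2 + 36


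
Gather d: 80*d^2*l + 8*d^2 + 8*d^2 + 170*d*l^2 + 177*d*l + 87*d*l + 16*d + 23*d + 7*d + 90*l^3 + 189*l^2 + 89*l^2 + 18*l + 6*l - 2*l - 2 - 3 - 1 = d^2*(80*l + 16) + d*(170*l^2 + 264*l + 46) + 90*l^3 + 278*l^2 + 22*l - 6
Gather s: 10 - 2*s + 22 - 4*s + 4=36 - 6*s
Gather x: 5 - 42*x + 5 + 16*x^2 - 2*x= 16*x^2 - 44*x + 10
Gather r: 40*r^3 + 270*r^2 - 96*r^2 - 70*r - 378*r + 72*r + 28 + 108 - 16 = 40*r^3 + 174*r^2 - 376*r + 120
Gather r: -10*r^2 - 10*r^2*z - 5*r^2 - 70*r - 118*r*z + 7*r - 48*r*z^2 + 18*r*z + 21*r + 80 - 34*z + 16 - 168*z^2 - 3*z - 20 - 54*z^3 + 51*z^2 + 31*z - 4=r^2*(-10*z - 15) + r*(-48*z^2 - 100*z - 42) - 54*z^3 - 117*z^2 - 6*z + 72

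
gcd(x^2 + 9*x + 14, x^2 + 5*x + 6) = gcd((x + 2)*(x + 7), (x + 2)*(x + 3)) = x + 2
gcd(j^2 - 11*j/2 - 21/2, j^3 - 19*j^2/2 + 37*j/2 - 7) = j - 7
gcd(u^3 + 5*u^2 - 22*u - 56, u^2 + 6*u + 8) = u + 2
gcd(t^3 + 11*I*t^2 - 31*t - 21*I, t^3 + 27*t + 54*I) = t + 3*I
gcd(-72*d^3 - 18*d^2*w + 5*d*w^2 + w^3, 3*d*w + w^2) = 3*d + w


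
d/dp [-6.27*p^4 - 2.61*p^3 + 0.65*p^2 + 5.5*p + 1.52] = -25.08*p^3 - 7.83*p^2 + 1.3*p + 5.5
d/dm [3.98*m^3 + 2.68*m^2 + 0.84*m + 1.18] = 11.94*m^2 + 5.36*m + 0.84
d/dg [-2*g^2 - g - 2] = -4*g - 1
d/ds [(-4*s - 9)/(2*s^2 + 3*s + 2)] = (8*s^2 + 36*s + 19)/(4*s^4 + 12*s^3 + 17*s^2 + 12*s + 4)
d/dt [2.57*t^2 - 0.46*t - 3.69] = 5.14*t - 0.46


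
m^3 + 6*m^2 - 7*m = m*(m - 1)*(m + 7)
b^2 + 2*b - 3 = (b - 1)*(b + 3)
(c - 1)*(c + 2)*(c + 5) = c^3 + 6*c^2 + 3*c - 10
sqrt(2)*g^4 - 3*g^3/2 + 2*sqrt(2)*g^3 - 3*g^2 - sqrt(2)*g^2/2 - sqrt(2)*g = g*(g + 2)*(g - sqrt(2))*(sqrt(2)*g + 1/2)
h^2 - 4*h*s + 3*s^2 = (h - 3*s)*(h - s)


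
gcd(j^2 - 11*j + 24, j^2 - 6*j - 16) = j - 8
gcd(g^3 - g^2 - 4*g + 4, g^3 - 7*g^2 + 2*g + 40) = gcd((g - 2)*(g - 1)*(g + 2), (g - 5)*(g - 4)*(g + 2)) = g + 2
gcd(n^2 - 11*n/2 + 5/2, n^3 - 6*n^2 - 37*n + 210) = n - 5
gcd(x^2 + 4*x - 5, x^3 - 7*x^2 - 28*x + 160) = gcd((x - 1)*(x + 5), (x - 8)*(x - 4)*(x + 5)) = x + 5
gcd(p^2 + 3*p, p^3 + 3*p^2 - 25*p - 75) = p + 3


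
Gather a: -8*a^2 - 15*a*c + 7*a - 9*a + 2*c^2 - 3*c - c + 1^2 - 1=-8*a^2 + a*(-15*c - 2) + 2*c^2 - 4*c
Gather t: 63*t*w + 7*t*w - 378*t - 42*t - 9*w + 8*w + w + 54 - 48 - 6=t*(70*w - 420)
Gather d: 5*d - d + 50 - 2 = 4*d + 48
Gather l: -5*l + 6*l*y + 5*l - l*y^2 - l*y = l*(-y^2 + 5*y)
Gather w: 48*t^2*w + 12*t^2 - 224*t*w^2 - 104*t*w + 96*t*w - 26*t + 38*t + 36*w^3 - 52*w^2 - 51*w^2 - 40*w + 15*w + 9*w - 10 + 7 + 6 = 12*t^2 + 12*t + 36*w^3 + w^2*(-224*t - 103) + w*(48*t^2 - 8*t - 16) + 3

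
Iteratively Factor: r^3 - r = (r + 1)*(r^2 - r) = r*(r + 1)*(r - 1)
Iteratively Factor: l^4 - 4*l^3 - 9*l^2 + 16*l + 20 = (l - 2)*(l^3 - 2*l^2 - 13*l - 10) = (l - 2)*(l + 1)*(l^2 - 3*l - 10) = (l - 5)*(l - 2)*(l + 1)*(l + 2)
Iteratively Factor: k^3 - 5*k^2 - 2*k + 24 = (k + 2)*(k^2 - 7*k + 12) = (k - 4)*(k + 2)*(k - 3)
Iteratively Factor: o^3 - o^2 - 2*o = (o)*(o^2 - o - 2) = o*(o - 2)*(o + 1)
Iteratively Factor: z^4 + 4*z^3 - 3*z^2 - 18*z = (z)*(z^3 + 4*z^2 - 3*z - 18) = z*(z + 3)*(z^2 + z - 6) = z*(z + 3)^2*(z - 2)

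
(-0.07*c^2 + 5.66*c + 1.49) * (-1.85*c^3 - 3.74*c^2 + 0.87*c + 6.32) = 0.1295*c^5 - 10.2092*c^4 - 23.9858*c^3 - 1.0908*c^2 + 37.0675*c + 9.4168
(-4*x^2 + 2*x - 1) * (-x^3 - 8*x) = 4*x^5 - 2*x^4 + 33*x^3 - 16*x^2 + 8*x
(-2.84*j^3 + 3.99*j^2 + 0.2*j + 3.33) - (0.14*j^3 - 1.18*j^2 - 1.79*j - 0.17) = -2.98*j^3 + 5.17*j^2 + 1.99*j + 3.5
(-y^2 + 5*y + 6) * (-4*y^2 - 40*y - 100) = 4*y^4 + 20*y^3 - 124*y^2 - 740*y - 600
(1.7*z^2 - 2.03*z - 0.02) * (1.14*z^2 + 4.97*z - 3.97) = 1.938*z^4 + 6.1348*z^3 - 16.8609*z^2 + 7.9597*z + 0.0794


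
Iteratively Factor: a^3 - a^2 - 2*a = (a)*(a^2 - a - 2) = a*(a - 2)*(a + 1)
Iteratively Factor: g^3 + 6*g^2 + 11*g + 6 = (g + 1)*(g^2 + 5*g + 6) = (g + 1)*(g + 2)*(g + 3)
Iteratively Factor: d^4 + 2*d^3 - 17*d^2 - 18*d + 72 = (d - 3)*(d^3 + 5*d^2 - 2*d - 24) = (d - 3)*(d + 4)*(d^2 + d - 6) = (d - 3)*(d + 3)*(d + 4)*(d - 2)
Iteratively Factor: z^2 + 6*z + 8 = (z + 4)*(z + 2)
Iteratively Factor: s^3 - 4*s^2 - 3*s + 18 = (s - 3)*(s^2 - s - 6) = (s - 3)^2*(s + 2)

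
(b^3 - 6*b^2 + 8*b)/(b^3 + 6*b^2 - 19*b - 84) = b*(b - 2)/(b^2 + 10*b + 21)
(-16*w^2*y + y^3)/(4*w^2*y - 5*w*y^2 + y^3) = (4*w + y)/(-w + y)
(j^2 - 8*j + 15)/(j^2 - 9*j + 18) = (j - 5)/(j - 6)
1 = 1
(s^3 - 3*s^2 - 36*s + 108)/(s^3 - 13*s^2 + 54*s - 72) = (s + 6)/(s - 4)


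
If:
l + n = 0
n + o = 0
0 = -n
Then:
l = 0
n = 0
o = 0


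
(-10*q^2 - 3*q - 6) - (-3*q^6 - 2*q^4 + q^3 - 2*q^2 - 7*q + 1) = 3*q^6 + 2*q^4 - q^3 - 8*q^2 + 4*q - 7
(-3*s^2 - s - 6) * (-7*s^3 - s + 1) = 21*s^5 + 7*s^4 + 45*s^3 - 2*s^2 + 5*s - 6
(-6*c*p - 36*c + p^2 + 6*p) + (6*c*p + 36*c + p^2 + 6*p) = 2*p^2 + 12*p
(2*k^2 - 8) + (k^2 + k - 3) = 3*k^2 + k - 11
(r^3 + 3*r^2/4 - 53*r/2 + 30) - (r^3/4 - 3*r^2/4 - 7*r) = 3*r^3/4 + 3*r^2/2 - 39*r/2 + 30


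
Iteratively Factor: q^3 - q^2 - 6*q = (q)*(q^2 - q - 6) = q*(q + 2)*(q - 3)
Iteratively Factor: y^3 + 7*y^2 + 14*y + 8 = (y + 2)*(y^2 + 5*y + 4) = (y + 2)*(y + 4)*(y + 1)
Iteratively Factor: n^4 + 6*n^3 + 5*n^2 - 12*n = (n)*(n^3 + 6*n^2 + 5*n - 12) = n*(n - 1)*(n^2 + 7*n + 12) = n*(n - 1)*(n + 4)*(n + 3)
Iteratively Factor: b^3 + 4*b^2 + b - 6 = (b - 1)*(b^2 + 5*b + 6) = (b - 1)*(b + 3)*(b + 2)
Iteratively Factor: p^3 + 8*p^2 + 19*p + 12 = (p + 1)*(p^2 + 7*p + 12) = (p + 1)*(p + 3)*(p + 4)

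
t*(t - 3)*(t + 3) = t^3 - 9*t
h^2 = h^2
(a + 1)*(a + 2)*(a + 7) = a^3 + 10*a^2 + 23*a + 14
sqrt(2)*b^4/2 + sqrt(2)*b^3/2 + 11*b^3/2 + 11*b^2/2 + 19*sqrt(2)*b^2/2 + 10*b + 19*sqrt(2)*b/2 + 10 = (b + 1)*(b + 2*sqrt(2))*(b + 5*sqrt(2)/2)*(sqrt(2)*b/2 + 1)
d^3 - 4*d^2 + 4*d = d*(d - 2)^2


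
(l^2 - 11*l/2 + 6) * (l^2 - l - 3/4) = l^4 - 13*l^3/2 + 43*l^2/4 - 15*l/8 - 9/2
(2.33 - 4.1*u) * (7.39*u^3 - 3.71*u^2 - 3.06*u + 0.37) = -30.299*u^4 + 32.4297*u^3 + 3.9017*u^2 - 8.6468*u + 0.8621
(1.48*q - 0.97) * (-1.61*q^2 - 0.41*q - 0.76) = -2.3828*q^3 + 0.9549*q^2 - 0.7271*q + 0.7372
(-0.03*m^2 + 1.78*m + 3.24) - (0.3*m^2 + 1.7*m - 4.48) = -0.33*m^2 + 0.0800000000000001*m + 7.72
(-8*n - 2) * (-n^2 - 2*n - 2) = 8*n^3 + 18*n^2 + 20*n + 4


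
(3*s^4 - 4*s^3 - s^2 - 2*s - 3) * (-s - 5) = -3*s^5 - 11*s^4 + 21*s^3 + 7*s^2 + 13*s + 15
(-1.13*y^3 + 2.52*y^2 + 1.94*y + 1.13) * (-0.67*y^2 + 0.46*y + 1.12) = 0.7571*y^5 - 2.2082*y^4 - 1.4062*y^3 + 2.9577*y^2 + 2.6926*y + 1.2656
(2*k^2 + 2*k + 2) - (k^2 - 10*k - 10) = k^2 + 12*k + 12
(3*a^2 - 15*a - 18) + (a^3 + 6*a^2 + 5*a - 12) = a^3 + 9*a^2 - 10*a - 30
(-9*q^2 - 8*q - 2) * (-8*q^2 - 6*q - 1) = 72*q^4 + 118*q^3 + 73*q^2 + 20*q + 2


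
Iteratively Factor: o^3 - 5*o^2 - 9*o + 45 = (o + 3)*(o^2 - 8*o + 15) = (o - 3)*(o + 3)*(o - 5)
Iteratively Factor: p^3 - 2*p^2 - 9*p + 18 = (p - 3)*(p^2 + p - 6) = (p - 3)*(p + 3)*(p - 2)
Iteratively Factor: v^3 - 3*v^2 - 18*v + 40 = (v + 4)*(v^2 - 7*v + 10) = (v - 2)*(v + 4)*(v - 5)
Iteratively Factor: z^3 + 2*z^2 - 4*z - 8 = (z + 2)*(z^2 - 4) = (z + 2)^2*(z - 2)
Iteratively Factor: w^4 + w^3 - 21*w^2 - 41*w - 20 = (w + 4)*(w^3 - 3*w^2 - 9*w - 5) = (w + 1)*(w + 4)*(w^2 - 4*w - 5) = (w - 5)*(w + 1)*(w + 4)*(w + 1)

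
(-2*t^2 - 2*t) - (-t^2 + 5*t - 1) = -t^2 - 7*t + 1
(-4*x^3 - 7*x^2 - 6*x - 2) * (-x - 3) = 4*x^4 + 19*x^3 + 27*x^2 + 20*x + 6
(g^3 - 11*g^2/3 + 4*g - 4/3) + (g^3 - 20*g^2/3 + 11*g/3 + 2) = 2*g^3 - 31*g^2/3 + 23*g/3 + 2/3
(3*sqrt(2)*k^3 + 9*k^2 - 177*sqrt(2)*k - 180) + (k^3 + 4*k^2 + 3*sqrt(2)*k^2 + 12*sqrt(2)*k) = k^3 + 3*sqrt(2)*k^3 + 3*sqrt(2)*k^2 + 13*k^2 - 165*sqrt(2)*k - 180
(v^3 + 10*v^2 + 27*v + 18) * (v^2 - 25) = v^5 + 10*v^4 + 2*v^3 - 232*v^2 - 675*v - 450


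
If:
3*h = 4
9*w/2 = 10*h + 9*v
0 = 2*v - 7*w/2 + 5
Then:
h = 4/3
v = -29/27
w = 22/27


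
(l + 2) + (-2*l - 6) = -l - 4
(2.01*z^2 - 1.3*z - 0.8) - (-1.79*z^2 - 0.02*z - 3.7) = 3.8*z^2 - 1.28*z + 2.9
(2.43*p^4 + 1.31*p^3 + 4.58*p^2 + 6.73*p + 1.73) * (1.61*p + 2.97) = 3.9123*p^5 + 9.3262*p^4 + 11.2645*p^3 + 24.4379*p^2 + 22.7734*p + 5.1381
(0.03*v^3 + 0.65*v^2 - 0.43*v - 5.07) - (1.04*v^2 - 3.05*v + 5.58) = 0.03*v^3 - 0.39*v^2 + 2.62*v - 10.65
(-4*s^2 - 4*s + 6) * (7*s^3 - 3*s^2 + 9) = -28*s^5 - 16*s^4 + 54*s^3 - 54*s^2 - 36*s + 54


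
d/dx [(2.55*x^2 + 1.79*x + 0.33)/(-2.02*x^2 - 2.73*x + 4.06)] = (-3.3457*x^2 + 22.0392*x + 8.1683)/(4.0804*x^4 + 11.0292*x^3 - 8.9495*x^2 - 22.1676*x + 16.4836)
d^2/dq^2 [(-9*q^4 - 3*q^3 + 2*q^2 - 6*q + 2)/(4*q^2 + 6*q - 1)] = 2*(-144*q^6 - 648*q^5 - 864*q^4 + 168*q^3 + 120*q^2 + 63*q + 46)/(64*q^6 + 288*q^5 + 384*q^4 + 72*q^3 - 96*q^2 + 18*q - 1)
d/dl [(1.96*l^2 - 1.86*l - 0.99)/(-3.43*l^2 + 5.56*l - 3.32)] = (4.5178*l^2 - 19.8058*l + 11.6796)/(11.7649*l^4 - 38.1416*l^3 + 53.6888*l^2 - 36.9184*l + 11.0224)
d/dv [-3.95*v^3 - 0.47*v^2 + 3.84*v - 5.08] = -11.85*v^2 - 0.94*v + 3.84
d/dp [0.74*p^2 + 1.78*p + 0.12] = 1.48*p + 1.78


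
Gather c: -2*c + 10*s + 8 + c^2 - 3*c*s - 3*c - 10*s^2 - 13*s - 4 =c^2 + c*(-3*s - 5) - 10*s^2 - 3*s + 4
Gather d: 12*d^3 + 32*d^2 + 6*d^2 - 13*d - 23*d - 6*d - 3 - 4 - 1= 12*d^3 + 38*d^2 - 42*d - 8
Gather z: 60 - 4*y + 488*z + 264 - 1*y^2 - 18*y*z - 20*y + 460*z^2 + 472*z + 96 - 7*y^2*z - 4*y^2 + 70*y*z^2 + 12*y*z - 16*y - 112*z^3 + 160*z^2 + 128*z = -5*y^2 - 40*y - 112*z^3 + z^2*(70*y + 620) + z*(-7*y^2 - 6*y + 1088) + 420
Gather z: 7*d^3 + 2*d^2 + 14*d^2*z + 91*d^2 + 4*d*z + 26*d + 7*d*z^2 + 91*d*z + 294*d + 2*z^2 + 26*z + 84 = 7*d^3 + 93*d^2 + 320*d + z^2*(7*d + 2) + z*(14*d^2 + 95*d + 26) + 84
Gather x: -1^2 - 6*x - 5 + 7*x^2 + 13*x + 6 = 7*x^2 + 7*x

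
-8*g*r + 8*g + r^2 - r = (-8*g + r)*(r - 1)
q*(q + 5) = q^2 + 5*q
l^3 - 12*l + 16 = (l - 2)^2*(l + 4)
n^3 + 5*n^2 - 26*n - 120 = (n - 5)*(n + 4)*(n + 6)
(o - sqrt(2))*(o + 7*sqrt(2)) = o^2 + 6*sqrt(2)*o - 14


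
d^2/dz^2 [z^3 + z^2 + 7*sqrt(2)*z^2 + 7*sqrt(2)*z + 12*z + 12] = 6*z + 2 + 14*sqrt(2)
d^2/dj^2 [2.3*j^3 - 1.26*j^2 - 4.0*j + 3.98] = 13.8*j - 2.52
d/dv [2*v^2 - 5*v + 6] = 4*v - 5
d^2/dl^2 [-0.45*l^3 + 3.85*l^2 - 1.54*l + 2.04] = 7.7 - 2.7*l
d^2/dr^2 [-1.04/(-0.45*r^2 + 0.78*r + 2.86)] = (0.4212*r^2 - 0.73008*r - 1.04*(0.9*r - 0.78)*(1.8*r - 1.56) - 2.67696)/(-0.45*r^2 + 0.78*r + 2.86)^3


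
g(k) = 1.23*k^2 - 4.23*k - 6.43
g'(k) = 2.46*k - 4.23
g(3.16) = -7.51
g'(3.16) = 3.54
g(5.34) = 6.06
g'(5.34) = 8.91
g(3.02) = -7.99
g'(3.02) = 3.20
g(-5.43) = 52.81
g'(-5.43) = -17.59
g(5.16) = 4.49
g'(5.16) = 8.46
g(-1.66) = 3.98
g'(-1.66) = -8.31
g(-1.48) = 2.52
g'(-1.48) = -7.87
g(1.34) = -9.89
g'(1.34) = -0.93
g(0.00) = -6.43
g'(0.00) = -4.23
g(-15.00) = 333.77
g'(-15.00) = -41.13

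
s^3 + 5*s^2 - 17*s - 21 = (s - 3)*(s + 1)*(s + 7)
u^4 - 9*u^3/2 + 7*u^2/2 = u^2*(u - 7/2)*(u - 1)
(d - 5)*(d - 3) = d^2 - 8*d + 15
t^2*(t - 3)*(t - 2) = t^4 - 5*t^3 + 6*t^2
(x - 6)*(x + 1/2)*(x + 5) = x^3 - x^2/2 - 61*x/2 - 15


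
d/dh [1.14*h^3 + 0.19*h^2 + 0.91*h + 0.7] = 3.42*h^2 + 0.38*h + 0.91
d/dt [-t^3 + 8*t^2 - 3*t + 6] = -3*t^2 + 16*t - 3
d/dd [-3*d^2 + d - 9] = 1 - 6*d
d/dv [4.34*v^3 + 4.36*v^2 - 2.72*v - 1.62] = 13.02*v^2 + 8.72*v - 2.72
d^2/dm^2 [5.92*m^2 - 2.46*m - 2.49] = 11.8400000000000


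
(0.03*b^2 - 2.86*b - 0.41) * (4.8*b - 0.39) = 0.144*b^3 - 13.7397*b^2 - 0.8526*b + 0.1599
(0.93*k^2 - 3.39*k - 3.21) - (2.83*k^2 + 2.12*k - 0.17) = -1.9*k^2 - 5.51*k - 3.04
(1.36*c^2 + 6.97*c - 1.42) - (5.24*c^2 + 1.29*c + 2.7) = -3.88*c^2 + 5.68*c - 4.12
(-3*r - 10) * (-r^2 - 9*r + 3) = 3*r^3 + 37*r^2 + 81*r - 30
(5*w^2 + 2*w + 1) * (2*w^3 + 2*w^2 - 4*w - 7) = 10*w^5 + 14*w^4 - 14*w^3 - 41*w^2 - 18*w - 7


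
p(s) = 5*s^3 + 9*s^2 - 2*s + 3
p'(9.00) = 1375.00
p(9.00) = 4359.00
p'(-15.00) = 3103.00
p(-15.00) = -14817.00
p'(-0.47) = -7.15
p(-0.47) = 5.41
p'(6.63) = 776.69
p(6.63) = 1842.52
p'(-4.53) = 224.27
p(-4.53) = -268.05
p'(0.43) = 8.51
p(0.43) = 4.20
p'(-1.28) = -0.46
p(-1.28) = 9.82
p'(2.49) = 135.82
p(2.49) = 131.01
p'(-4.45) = 214.94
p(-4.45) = -250.48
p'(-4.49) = 219.58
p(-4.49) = -259.17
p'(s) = 15*s^2 + 18*s - 2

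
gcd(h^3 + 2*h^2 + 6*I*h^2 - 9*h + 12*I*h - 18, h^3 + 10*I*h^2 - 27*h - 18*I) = h + 3*I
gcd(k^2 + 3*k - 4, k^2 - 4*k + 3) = k - 1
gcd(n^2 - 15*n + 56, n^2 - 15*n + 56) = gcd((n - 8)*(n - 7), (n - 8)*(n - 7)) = n^2 - 15*n + 56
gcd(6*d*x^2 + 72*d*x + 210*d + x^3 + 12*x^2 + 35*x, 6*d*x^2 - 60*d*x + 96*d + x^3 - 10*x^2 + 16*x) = 6*d + x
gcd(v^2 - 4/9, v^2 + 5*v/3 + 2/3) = v + 2/3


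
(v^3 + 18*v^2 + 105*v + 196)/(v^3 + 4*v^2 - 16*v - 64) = (v^2 + 14*v + 49)/(v^2 - 16)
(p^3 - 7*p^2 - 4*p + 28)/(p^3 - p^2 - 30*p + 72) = (p^3 - 7*p^2 - 4*p + 28)/(p^3 - p^2 - 30*p + 72)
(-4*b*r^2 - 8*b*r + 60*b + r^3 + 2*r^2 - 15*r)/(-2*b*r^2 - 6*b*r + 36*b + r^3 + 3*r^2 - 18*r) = (-4*b*r - 20*b + r^2 + 5*r)/(-2*b*r - 12*b + r^2 + 6*r)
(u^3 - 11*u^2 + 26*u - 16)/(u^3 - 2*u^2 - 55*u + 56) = (u - 2)/(u + 7)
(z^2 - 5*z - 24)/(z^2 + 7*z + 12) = (z - 8)/(z + 4)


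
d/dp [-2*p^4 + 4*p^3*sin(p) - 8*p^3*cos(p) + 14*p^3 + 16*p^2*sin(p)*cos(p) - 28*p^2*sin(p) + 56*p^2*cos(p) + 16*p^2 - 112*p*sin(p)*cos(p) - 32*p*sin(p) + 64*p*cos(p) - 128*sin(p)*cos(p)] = 8*p^3*sin(p) + 4*p^3*cos(p) - 8*p^3 - 44*p^2*sin(p) - 52*p^2*cos(p) + 16*p^2*cos(2*p) + 42*p^2 - 120*p*sin(p) + 16*p*sin(2*p) + 80*p*cos(p) - 112*p*cos(2*p) + 32*p - 32*sin(p) - 56*sin(2*p) + 64*cos(p) - 128*cos(2*p)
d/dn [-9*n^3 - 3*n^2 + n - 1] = -27*n^2 - 6*n + 1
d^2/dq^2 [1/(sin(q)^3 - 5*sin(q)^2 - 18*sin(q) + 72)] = (-9*sin(q)^6 + 55*sin(q)^5 - 52*sin(q)^4 + 298*sin(q)^3 - 1722*sin(q)^2 - 1188*sin(q) + 1368)/(sin(q)^3 - 5*sin(q)^2 - 18*sin(q) + 72)^3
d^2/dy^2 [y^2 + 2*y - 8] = 2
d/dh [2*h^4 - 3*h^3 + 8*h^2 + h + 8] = 8*h^3 - 9*h^2 + 16*h + 1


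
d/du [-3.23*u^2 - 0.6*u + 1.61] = -6.46*u - 0.6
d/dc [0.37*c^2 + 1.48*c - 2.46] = 0.74*c + 1.48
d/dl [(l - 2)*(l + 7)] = 2*l + 5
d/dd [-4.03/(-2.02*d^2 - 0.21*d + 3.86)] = (-16.2812*d - 0.8463)/(2.02*d^2 + 0.21*d - 3.86)^2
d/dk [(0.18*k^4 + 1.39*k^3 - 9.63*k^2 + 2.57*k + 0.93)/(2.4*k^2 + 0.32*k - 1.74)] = (0.864*k^5 + 3.5088*k^4 - 0.363199999999999*k^3 - 16.5054*k^2 + 29.0484*k - 4.7694)/(5.76*k^4 + 1.536*k^3 - 8.2496*k^2 - 1.1136*k + 3.0276)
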